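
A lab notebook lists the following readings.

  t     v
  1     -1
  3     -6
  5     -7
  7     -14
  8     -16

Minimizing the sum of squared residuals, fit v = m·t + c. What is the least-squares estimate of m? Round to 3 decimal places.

m = -2.098

Compute the Gram sums: Σt·t = 148, Σt = 24, Σ1 = 5.
Moment sums: Σt·v = -280, Σv = -44.
MᵀM·[m, c]ᵀ = Mᵀv becomes [[148, 24]; [24, 5]]·[m, c]ᵀ = [-280, -44]ᵀ.
Determinant 148·5 − 24² = 164.
m = ((-280)·5 − 24·(-44))/164 = -86/41; c = (148·(-44) − 24·(-280))/164 = 52/41.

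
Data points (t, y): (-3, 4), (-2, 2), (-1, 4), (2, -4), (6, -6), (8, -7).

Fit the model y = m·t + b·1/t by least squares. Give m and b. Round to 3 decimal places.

m = -0.862, b = -3.043

Compute the Gram sums: Σt·t = 118, Σt·1/t = 6, Σ1/t·1/t = 953/576.
For Mᵀy: Σt·y = -120, Σ1/t·y = -245/24.
Normal equations: [[118, 6]; [6, 953/576]]·[m, b]ᵀ = [-120, -245/24]ᵀ.
Eliminating b: (953/576)·(row 1) − 6·(row 2) gives (45859/288)·m = (953/576)·(-120) − 6·(-245/24) = -3295/24, so m = -39540/45859.
Then b = ((-245/24) − 6·(-39540/45859))/(953/576) = -139560/45859.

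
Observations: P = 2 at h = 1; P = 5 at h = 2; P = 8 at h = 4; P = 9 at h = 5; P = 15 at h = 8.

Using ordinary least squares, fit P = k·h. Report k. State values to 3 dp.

k = 1.900

Sums needed: Σh·h = 110.
For XᵀP: Σh·P = 209.
So XᵀX·[k]ᵀ = XᵀP: [[110]]·[k]ᵀ = [209]ᵀ.
Hence k = 209 / 110 ≈ 1.9.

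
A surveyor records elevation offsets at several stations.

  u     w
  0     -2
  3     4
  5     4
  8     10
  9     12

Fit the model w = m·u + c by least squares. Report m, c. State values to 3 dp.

m = 1.481, c = -1.807

Setting ∂/∂m … = 0 gives: 179·m + 25·c = 220;  25·m + 5·c = 28.
Eliminating c: 5·(row 1) − 25·(row 2) gives 270·m = 5·220 − 25·28 = 400, so m = 40/27.
Then c = (28 − 25·(40/27))/5 = -244/135.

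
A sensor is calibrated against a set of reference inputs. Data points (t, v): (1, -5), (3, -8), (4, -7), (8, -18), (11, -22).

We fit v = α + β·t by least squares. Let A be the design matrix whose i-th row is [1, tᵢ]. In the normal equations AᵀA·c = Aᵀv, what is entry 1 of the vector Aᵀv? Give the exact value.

Entry 1 ↔ basis 1, so (Aᵀv)_{1} = Σᵢ vᵢ = (1)·(-5) + (1)·(-8) + (1)·(-7) + (1)·(-18) + (1)·(-22) = -60.

-60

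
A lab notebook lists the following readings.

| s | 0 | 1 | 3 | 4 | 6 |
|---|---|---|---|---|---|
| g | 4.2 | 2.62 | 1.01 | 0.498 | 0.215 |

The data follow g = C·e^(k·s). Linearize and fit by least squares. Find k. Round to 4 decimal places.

k = -0.5046

With ln gᵢ as the transformed response and sᵢ as the regressor:
XᵀX = [[62.0000, 14.0000]; [14.0000, 5]], rhs = [-11.0183, 0.1739]ᵀ  (here Σs = 14.0000, Σ(s)² = 62.0000, Σln g = 0.1739, Σs·ln g = -11.0183).
Solving (det = 114.0000): k = -0.50462, ln C = 1.44772.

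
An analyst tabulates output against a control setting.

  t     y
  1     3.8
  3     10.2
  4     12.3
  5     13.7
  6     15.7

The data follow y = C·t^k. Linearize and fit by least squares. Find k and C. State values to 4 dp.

Let Y = ln y. Fitting Y = k·ln t + ln C by least squares:
Σln t = 5.8861, Σ(ln t)² = 8.9295, Σln y = 11.5380, Σln t·ln y = 15.1769.
Equations: 8.9295·k + 5.8861·ln C = 15.1769;  5.8861·k + 5·ln C = 11.5380.
Slope k = (n·Σln t·ln y − Σln t·Σln y)/(n·Σ(ln t)² − (Σln t)²) = (5·15.1769 − 5.8861·11.5380)/10.0010 = 0.79694; ln C = (Σln y − k·Σln t)/n = 1.36943, so C = exp(1.36943) = 3.93311.

k = 0.7969, C = 3.9331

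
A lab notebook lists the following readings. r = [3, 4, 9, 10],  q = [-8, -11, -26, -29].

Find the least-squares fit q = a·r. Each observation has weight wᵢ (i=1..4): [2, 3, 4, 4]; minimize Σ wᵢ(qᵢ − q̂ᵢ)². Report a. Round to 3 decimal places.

Sums needed: Σwᵢ·r·r = 790.
And Σwᵢ·r·q = -2276.
Normal equations: [[790]]·[a]ᵀ = [-2276]ᵀ.
a = (-2276)/790 = -2.88101.

a = -2.881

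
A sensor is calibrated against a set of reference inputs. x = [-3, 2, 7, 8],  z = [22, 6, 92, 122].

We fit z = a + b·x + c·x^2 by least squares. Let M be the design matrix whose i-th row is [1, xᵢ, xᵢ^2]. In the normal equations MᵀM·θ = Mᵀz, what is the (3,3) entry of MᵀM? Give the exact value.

6594

Row 3 ↔ basis x^2, column 3 ↔ basis x^2, so (MᵀM)_{3,3} = Σᵢ (x^2)·(x^2) = (9)·(9) + (4)·(4) + (49)·(49) + (64)·(64) = 6594.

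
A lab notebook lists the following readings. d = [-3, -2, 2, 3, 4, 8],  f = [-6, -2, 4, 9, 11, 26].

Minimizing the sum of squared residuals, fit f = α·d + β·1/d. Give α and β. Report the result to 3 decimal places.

α = 3.344, β = -7.576

Sums needed: Σd·d = 106, Σd·1/d = 6, Σ1/d·1/d = 461/576.
For Mᵀf: Σd·f = 309, Σ1/d·f = 14.
So MᵀM·[α, β]ᵀ = Mᵀf: [[106, 6]; [6, 461/576]]·[α, β]ᵀ = [309, 14]ᵀ.
Δ = 106·(461/576) − 6² = 14065/288.
α = (309·(461/576) − 6·14)/(14065/288) = 18813/5626; β = (106·14 − 6·309)/(14065/288) = -21312/2813.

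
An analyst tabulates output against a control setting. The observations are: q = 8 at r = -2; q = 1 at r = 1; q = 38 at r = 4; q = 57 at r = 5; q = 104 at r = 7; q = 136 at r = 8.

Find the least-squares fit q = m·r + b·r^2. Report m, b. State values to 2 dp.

Compute the Gram sums: Σr·r = 159, Σr·r^2 = 1037, Σr^2·r^2 = 7395.
And Σr·q = 2238, Σr^2·q = 15866.
So XᵀX·[m, b]ᵀ = Xᵀq: [[159, 1037]; [1037, 7395]]·[m, b]ᵀ = [2238, 15866]ᵀ.
Determinant 159·7395 − 1037² = 100436.
m = (2238·7395 − 1037·15866)/100436 = 1426/1477; b = (159·15866 − 1037·2238)/100436 = 50472/25109.

m = 0.97, b = 2.01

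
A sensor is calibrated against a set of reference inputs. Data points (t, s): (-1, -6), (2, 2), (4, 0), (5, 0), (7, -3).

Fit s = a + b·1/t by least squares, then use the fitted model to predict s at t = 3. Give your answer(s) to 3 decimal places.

Forming XᵀX = [[5, 13/140]; [13/140, 26909/19600]] and Xᵀs = [-7, 46/7]ᵀ gives XᵀX·[a, b]ᵀ = Xᵀs.
Determinant 5·(26909/19600) − (13/140)² = 16797/2450.
a = ((-7)·(26909/19600) − (13/140)·(46/7))/(16797/2450) = -200323/134376; b = (5·(46/7) − (13/140)·(-7))/(16797/2450) = 164185/33594.
At t = 3: ŝ = (-200323/134376)·(1) + (164185/33594)·(1/3) = 55771/403128.

ŝ = 0.138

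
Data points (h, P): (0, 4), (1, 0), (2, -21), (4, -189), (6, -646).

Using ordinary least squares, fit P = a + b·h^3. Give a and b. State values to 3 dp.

With design matrix M, MᵀM = [[5, 289]; [289, 50817]] and MᵀP = [-852, -151800]ᵀ.
Eliminating b: 50817·(row 1) − 289·(row 2) gives 170564·a = 50817·(-852) − 289·(-151800) = 574116, so a = 143529/42641.
Then b = ((-151800) − 289·(143529/42641))/50817 = -128193/42641.

a = 3.366, b = -3.006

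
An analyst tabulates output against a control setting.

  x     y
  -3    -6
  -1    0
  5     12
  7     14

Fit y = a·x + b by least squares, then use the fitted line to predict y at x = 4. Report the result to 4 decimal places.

The normal system MᵀM·[a, b]ᵀ = Mᵀy is [[84, 8]; [8, 4]]·[a, b]ᵀ = [176, 20]ᵀ.
Determinant 84·4 − 8² = 272.
a = (176·4 − 8·20)/272 = 2; b = (84·20 − 8·176)/272 = 1.
At x = 4: ŷ = (2)·(4) + (1)·(1) = 9.

ŷ = 9.0000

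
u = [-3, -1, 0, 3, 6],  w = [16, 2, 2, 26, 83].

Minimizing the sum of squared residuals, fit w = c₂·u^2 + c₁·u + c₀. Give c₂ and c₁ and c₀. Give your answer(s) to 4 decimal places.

Setting ∂/∂c₂ … = 0 gives: 1459·c₂ + 215·c₁ + 55·c₀ = 3368;  215·c₂ + 55·c₁ + 5·c₀ = 526;  55·c₂ + 5·c₁ + 5·c₀ = 129.
Inverting the 3×3 Gram matrix, [c₂, c₁, c₀]ᵀ = [377/190, 1511/950, 1132/475]ᵀ.

c₂ = 1.9842, c₁ = 1.5905, c₀ = 2.3832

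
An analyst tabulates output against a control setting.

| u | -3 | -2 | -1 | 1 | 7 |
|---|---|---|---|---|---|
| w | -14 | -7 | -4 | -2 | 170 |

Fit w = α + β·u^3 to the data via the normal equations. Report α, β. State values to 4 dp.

α = -2.3248, β = 0.5020

Setting ∂/∂α … = 0 gives: 5·α + 308·β = 143;  308·α + 118444·β = 58746.
(Σ1 = 5, Σu^3 = 308, Σu^3·u^3 = 118444, Σw = 143, Σu^3·w = 58746.)
Eliminating β: 118444·(row 1) − 308·(row 2) gives 497356·α = 118444·143 − 308·58746 = -1156276, so α = -289069/124339.
Then β = (58746 − 308·(-289069/124339))/118444 = 124843/248678.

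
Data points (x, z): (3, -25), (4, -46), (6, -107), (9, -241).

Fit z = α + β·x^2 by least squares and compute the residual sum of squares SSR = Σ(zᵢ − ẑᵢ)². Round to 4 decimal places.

The normal equations are: 4·α + 142·β = -419;  142·α + 8194·β = -24334.
(Σ1 = 4, Σx^2 = 142, Σx^2·x^2 = 8194, Σz = -419, Σx^2·z = -24334.)
Determinant 4·8194 − 142² = 12612.
α = ((-419)·8194 − 142·(-24334))/12612 = 11071/6306; β = (4·(-24334) − 142·(-419))/12612 = -18919/6306.
Residuals: 775/3153, 519/2102, -4729/6306, 811/3153; SSR = 4729/6306.

SSR = 0.7499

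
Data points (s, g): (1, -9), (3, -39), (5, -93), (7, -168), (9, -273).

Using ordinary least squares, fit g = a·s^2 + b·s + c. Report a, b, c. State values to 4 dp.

a = -3.0536, b = -2.3143, c = -4.0607

Compute the Gram sums: Σs^2·s^2 = 9669, Σs^2·s = 1225, Σs^2 = 165, Σs·s = 165, Σs = 25, Σ1 = 5.
Right-hand side: Σs^2·g = -33030, Σs·g = -4224, Σg = -582.
Inverting the 3×3 Gram matrix, [a, b, c]ᵀ = [-171/56, -81/35, -1137/280]ᵀ.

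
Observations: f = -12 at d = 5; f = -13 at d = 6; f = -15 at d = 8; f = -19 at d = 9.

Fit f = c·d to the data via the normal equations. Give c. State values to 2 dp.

c = -2.08

Normal-equation sums: Σd·d = 206.
Right-hand side: Σd·f = -429.
Normal equations: [[206]]·[c]ᵀ = [-429]ᵀ.
c = (-429)/206 = -2.08252.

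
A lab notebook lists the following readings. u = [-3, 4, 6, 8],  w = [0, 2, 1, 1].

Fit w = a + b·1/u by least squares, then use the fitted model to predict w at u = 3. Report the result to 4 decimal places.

Entries of XᵀX: Σ1 = 4, Σ1/u = 5/24, Σ1/u·1/u = 125/576.
Right-hand side: Σw = 4, Σ1/u·w = 19/24.
Normal equations: [[4, 5/24]; [5/24, 125/576]]·[a, b]ᵀ = [4, 19/24]ᵀ.
Eliminating b: (125/576)·(row 1) − (5/24)·(row 2) gives (475/576)·a = (125/576)·4 − (5/24)·(19/24) = 45/64, so a = 81/95.
Then b = ((19/24) − (5/24)·(81/95))/(125/576) = 1344/475.
At u = 3: ŵ = (81/95)·(1) + (1344/475)·(1/3) = 853/475.

ŵ = 1.7958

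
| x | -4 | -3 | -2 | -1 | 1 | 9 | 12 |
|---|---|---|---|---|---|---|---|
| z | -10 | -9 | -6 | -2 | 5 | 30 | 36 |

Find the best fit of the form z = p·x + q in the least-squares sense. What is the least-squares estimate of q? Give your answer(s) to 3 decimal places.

MᵀM·[p, q]ᵀ = Mᵀz reads: 256·p + 12·q = 788;  12·p + 7·q = 44.
Determinant 256·7 − 12² = 1648.
p = (788·7 − 12·44)/1648 = 1247/412; q = (256·44 − 12·788)/1648 = 113/103.

q = 1.097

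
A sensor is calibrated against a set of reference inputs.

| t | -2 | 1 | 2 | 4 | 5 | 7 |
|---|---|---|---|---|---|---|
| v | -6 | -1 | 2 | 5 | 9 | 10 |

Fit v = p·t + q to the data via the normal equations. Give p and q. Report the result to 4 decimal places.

p = 1.8918, q = -2.1934

Setting ∂/∂p … = 0 gives: 99·p + 17·q = 150;  17·p + 6·q = 19.
Δ = 99·6 − 17² = 305.
p = (150·6 − 17·19)/305 = 577/305; q = (99·19 − 17·150)/305 = -669/305.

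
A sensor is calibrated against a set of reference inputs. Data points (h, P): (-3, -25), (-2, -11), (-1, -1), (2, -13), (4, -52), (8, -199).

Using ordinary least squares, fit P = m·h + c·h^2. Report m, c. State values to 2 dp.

The normal equations are: 98·m + 548·c = -1728;  548·m + 4466·c = -13890.
Eliminating c: 4466·(row 1) − 548·(row 2) gives 137364·m = 4466·(-1728) − 548·(-13890) = -105528, so m = -8794/11447.
Then c = ((-13890) − 548·(-8794/11447))/4466 = -34523/11447.

m = -0.77, c = -3.02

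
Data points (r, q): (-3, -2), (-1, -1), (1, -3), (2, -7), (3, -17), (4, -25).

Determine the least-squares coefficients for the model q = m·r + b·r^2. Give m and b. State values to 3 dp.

From the data, Σr·r = 40, Σr·r^2 = 72, Σr^2·r^2 = 436.
And Σr·q = -161, Σr^2·q = -603.
Normal equations: [[40, 72]; [72, 436]]·[m, b]ᵀ = [-161, -603]ᵀ.
Eliminating b: 436·(row 1) − 72·(row 2) gives 12256·m = 436·(-161) − 72·(-603) = -26780, so m = -6695/3064.
Then b = ((-603) − 72·(-6695/3064))/436 = -783/766.

m = -2.185, b = -1.022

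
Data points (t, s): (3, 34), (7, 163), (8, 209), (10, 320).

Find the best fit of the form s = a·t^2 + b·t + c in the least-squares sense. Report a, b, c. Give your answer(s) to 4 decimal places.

Compute the Gram sums: Σt^2·t^2 = 16578, Σt^2·t = 1882, Σt^2 = 222, Σt·t = 222, Σt = 28, Σ1 = 4.
Moment sums: Σt^2·s = 53669, Σt·s = 6115, Σs = 726.
So MᵀM·[a, b, c]ᵀ = Mᵀs: [[16578, 1882, 222]; [1882, 222, 28]; [222, 28, 4]]·[a, b, c]ᵀ = [53669, 6115, 726]ᵀ.
Solving the 3×3 system (Gaussian elimination) gives a = 4476/1549, b = 10153/3098, c = -2810/1549.

a = 2.8896, b = 3.2773, c = -1.8141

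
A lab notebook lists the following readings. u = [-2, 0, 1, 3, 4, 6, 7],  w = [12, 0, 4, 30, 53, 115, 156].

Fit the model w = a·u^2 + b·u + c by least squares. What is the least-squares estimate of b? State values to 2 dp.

b = 0.58

The normal system MᵀM·[a, b, c]ᵀ = Mᵀw is [[4051, 643, 115]; [643, 115, 19]; [115, 19, 7]]·[a, b, c]ᵀ = [12954, 2064, 370]ᵀ.
Solving the 3×3 system (Gaussian elimination) gives a = 8311/2688, b = 519/896, c = 47/96.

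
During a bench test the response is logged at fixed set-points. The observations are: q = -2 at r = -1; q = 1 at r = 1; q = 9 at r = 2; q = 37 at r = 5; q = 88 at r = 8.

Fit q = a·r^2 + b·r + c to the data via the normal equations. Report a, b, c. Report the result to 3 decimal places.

a = 1.128, b = 2.098, c = -1.127

Normal-equation sums: Σr^2·r^2 = 4739, Σr^2·r = 645, Σr^2 = 95, Σr·r = 95, Σr = 15, Σ1 = 5.
For Xᵀq: Σr^2·q = 6592, Σr·q = 910, Σq = 133.
So XᵀX·[a, b, c]ᵀ = Xᵀq: [[4739, 645, 95]; [645, 95, 15]; [95, 15, 5]]·[a, b, c]ᵀ = [6592, 910, 133]ᵀ.
Inverting the 3×3 Gram matrix, [a, b, c]ᵀ = [643/570, 1993/950, -1606/1425]ᵀ.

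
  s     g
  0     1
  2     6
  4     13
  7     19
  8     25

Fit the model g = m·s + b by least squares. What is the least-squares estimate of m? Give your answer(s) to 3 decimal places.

m = 2.862

Setting ∂/∂m … = 0 gives: 133·m + 21·b = 397;  21·m + 5·b = 64.
Eliminating b: 5·(row 1) − 21·(row 2) gives 224·m = 5·397 − 21·64 = 641, so m = 641/224.
Then b = (64 − 21·(641/224))/5 = 25/32.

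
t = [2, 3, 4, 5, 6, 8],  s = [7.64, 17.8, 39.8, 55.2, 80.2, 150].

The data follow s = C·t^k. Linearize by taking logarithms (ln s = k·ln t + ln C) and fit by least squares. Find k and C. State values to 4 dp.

Linearized form: ln s = k·ln t + ln C. From the 6 transformed points,
XᵀX = [[13.7340, 8.6587]; [8.6587, 6]], rhs = [34.4102, 22.0026]ᵀ  (here Σln t = 8.6587, Σ(ln t)² = 13.7340, Σln s = 22.0026, Σln t·ln s = 34.4102).
Δ = 13.7340·6 − (8.6587)² = 7.4309; k = (34.4102·6 − 8.6587·22.0026)/7.4309 = 2.14612, ln C = (13.7340·22.0026 − 8.6587·34.4102)/7.4309 = 0.57000, so C = exp(0.57000) = 1.76826.

k = 2.1461, C = 1.7683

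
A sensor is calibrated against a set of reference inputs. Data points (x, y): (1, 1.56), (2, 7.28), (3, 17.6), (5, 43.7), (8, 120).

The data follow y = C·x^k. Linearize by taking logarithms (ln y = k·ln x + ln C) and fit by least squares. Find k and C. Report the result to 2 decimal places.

k = 2.07, C = 1.66

Let Y = ln y. Fitting Y = k·ln x + ln C by least squares:
AᵀA = [[8.6018, 5.4806]; [5.4806, 5]], rhs = [20.5614, 13.8626]ᵀ  (here Σln x = 5.4806, Σ(ln x)² = 8.6018, Σln y = 13.8626, Σln x·ln y = 20.5614).
Solving (det = 12.9714): k = 2.06850, ln C = 0.50517, so C = exp(0.50517) = 1.65727.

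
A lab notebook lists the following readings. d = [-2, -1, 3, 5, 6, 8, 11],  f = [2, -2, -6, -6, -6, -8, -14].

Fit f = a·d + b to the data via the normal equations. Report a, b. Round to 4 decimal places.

Sums needed: Σd·d = 260, Σd = 30, Σ1 = 7.
And Σd·f = -304, Σf = -40.
Normal equations: [[260, 30]; [30, 7]]·[a, b]ᵀ = [-304, -40]ᵀ.
det = 260·7 − 30² = 920.
a = ((-304)·7 − 30·(-40))/920 = -116/115; b = (260·(-40) − 30·(-304))/920 = -32/23.

a = -1.0087, b = -1.3913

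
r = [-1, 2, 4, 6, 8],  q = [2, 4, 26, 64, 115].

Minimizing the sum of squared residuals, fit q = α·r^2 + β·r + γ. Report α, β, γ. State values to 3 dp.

α = 1.943, β = -0.959, γ = -1.172

Sums needed: Σr^2·r^2 = 5665, Σr^2·r = 799, Σr^2 = 121, Σr·r = 121, Σr = 19, Σ1 = 5.
Moment sums: Σr^2·q = 10098, Σr·q = 1414, Σq = 211.
Inverting the 3×3 Gram matrix, [α, β, γ]ᵀ = [44927/23124, -22187/23124, -4515/3854]ᵀ.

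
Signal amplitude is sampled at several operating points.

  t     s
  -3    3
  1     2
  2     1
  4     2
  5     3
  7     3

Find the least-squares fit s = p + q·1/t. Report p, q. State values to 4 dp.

Entries of MᵀM: Σ1 = 6, Σ1/t = 739/420, Σ1/t·1/t = 261781/176400.
Right-hand side: Σs = 14, Σ1/t·s = 106/35.
Normal equations: [[6, 739/420]; [739/420, 261781/176400]]·[p, q]ᵀ = [14, 106/35]ᵀ.
Determinant 6·(261781/176400) − (739/420)² = 204913/35280.
p = (14·(261781/176400) − (739/420)·(106/35))/(204913/35280) = 2724926/1024565; q = (6·(106/35) − (739/420)·14)/(204913/35280) = -227976/204913.

p = 2.6596, q = -1.1126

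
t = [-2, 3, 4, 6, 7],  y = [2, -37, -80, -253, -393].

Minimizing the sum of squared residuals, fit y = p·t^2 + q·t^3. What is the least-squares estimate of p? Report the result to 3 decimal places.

Compute the Gram sums: Σt^2·t^2 = 4050, Σt^2·t^3 = 25818, Σt^3·t^3 = 169194.
Right-hand side: Σt^2·y = -29970, Σt^3·y = -195582.
det = 4050·169194 − 25818² = 18666576.
p = ((-29970)·169194 − 25818·(-195582))/18666576 = -294557/259258; q = (4050·(-195582) − 25818·(-29970))/18666576 = -254745/259258.

p = -1.136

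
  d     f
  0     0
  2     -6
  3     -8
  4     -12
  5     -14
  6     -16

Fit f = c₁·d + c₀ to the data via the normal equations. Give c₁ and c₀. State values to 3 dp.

c₁ = -2.714, c₀ = -0.286

The normal system AᵀA·[c₁, c₀]ᵀ = Aᵀf is [[90, 20]; [20, 6]]·[c₁, c₀]ᵀ = [-250, -56]ᵀ.
det = 90·6 − 20² = 140.
c₁ = ((-250)·6 − 20·(-56))/140 = -19/7; c₀ = (90·(-56) − 20·(-250))/140 = -2/7.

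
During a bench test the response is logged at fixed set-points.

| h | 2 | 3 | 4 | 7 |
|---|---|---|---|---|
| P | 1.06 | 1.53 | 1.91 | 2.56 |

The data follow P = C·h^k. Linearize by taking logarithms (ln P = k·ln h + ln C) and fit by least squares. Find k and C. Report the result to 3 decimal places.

With ln Pᵢ as the transformed response and ln hᵢ as the regressor:
Σln h = 5.1240, Σ(ln h)² = 7.3958, Σln P = 2.0706, Σln h·ln P = 3.2338.
Equations: 7.3958·k + 5.1240·ln C = 3.2338;  5.1240·k + 4·ln C = 2.0706.
Slope k = (n·Σln h·ln P − Σln h·Σln P)/(n·Σ(ln h)² − (Σln h)²) = (4·3.2338 − 5.1240·2.0706)/3.3281 = 0.69872; ln C = (Σln P − k·Σln h)/n = -0.37740, so C = exp(-0.37740) = 0.68564.

k = 0.699, C = 0.686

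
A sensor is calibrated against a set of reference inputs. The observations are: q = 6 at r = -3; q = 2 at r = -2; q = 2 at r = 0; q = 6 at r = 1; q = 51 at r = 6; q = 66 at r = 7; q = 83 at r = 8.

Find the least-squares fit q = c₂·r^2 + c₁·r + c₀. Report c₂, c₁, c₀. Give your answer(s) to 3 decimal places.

c₂ = 1.009, c₁ = 2.009, c₀ = 2.483

AᵀA·[c₂, c₁, c₀]ᵀ = Aᵀq reads: 7891·c₂ + 1037·c₁ + 163·c₀ = 10450;  1037·c₂ + 163·c₁ + 17·c₀ = 1416;  163·c₂ + 17·c₁ + 7·c₀ = 216.
(Σr^2·r^2 = 7891, Σr^2·r = 1037, Σr^2 = 163, Σr·r = 163, Σr = 17, Σ1 = 7, Σr^2·q = 10450, Σr·q = 1416, Σq = 216.)
Solving the 3×3 system (Gaussian elimination) gives c₂ = 25723/25494, c₁ = 25609/12747, c₀ = 63307/25494.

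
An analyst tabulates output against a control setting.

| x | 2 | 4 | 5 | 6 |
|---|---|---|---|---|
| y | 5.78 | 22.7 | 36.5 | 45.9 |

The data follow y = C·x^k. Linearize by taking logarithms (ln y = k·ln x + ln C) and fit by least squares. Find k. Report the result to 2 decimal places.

k = 1.93

Linearized form: ln y = k·ln x + ln C. From the 4 transformed points,
Over the data: Σln x = 5.4806, Σ(ln x)² = 8.2030, Σln y = 12.3005, Σln x·ln y = 18.1903.
Normal system: [[8.2030, 5.4806]; [5.4806, 4]]·[k, ln C]ᵀ = [18.1903, 12.3005]ᵀ.
Δ = 8.2030·4 − (5.4806)² = 2.7744; k = (18.1903·4 − 5.4806·12.3005)/2.7744 = 1.92706, ln C = (8.2030·12.3005 − 5.4806·18.1903)/2.7744 = 0.43476.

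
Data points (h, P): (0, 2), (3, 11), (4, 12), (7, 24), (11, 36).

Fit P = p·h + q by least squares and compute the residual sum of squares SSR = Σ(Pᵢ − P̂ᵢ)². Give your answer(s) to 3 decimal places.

SSR = 4.571

Setting ∂/∂p … = 0 gives: 195·p + 25·q = 645;  25·p + 5·q = 85.
(Σh·h = 195, Σh = 25, Σ1 = 5, Σh·P = 645, ΣP = 85.)
Δ = 195·5 − 25² = 350.
p = (645·5 − 25·85)/350 = 22/7; q = (195·85 − 25·645)/350 = 9/7.
Residuals: 5/7, 2/7, -13/7, 5/7, 1/7; SSR = 32/7.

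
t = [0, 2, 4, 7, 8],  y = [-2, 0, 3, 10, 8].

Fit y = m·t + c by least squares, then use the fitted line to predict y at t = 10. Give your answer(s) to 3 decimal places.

With design matrix X, XᵀX = [[133, 21]; [21, 5]] and Xᵀy = [146, 19]ᵀ.
Determinant 133·5 − 21² = 224.
m = (146·5 − 21·19)/224 = 331/224; c = (133·19 − 21·146)/224 = -77/32.
At t = 10: ŷ = (331/224)·(10) + (-77/32)·(1) = 2771/224.

ŷ = 12.371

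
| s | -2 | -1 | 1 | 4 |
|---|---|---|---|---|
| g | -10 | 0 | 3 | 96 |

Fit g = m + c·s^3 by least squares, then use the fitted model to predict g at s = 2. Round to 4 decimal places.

ĝ = 13.4028

Sums needed: Σ1 = 4, Σs^3 = 56, Σs^3·s^3 = 4162.
For Aᵀg: Σg = 89, Σs^3·g = 6227.
Eliminating c: 4162·(row 1) − 56·(row 2) gives 13512·m = 4162·89 − 56·6227 = 21706, so m = 10853/6756.
Then c = (6227 − 56·(10853/6756))/4162 = 4981/3378.
At s = 2: ĝ = (10853/6756)·(1) + (4981/3378)·(8) = 30183/2252.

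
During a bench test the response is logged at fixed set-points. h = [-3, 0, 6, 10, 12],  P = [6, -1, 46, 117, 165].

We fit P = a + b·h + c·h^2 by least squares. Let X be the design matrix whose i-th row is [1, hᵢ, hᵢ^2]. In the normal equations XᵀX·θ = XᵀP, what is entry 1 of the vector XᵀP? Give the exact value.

Entry 1 ↔ basis 1, so (XᵀP)_{1} = Σᵢ Pᵢ = (1)·(6) + (1)·(-1) + (1)·(46) + (1)·(117) + (1)·(165) = 333.

333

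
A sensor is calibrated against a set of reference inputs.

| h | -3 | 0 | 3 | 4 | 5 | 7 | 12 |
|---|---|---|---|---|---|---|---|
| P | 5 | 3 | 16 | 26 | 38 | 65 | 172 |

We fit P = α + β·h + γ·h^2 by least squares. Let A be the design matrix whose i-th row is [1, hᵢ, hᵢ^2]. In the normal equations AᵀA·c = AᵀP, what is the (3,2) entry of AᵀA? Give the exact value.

Row 3 ↔ basis h^2, column 2 ↔ basis h, so (AᵀA)_{3,2} = Σᵢ (h^2)·(h) = (9)·(-3) + (0)·(0) + (9)·(3) + (16)·(4) + (25)·(5) + (49)·(7) + (144)·(12) = 2260.

2260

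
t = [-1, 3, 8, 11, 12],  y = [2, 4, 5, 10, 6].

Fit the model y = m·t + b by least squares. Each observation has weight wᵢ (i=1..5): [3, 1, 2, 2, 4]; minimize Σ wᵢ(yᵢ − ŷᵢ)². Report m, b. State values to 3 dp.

m = 0.396, b = 2.495

With design matrix X, XᵀWX = [[958, 86]; [86, 12]] and XᵀWy = [594, 64]ᵀ.
Eliminating b: 12·(row 1) − 86·(row 2) gives 4100·m = 12·594 − 86·64 = 1624, so m = 406/1025.
Then b = (64 − 86·(406/1025))/12 = 2557/1025.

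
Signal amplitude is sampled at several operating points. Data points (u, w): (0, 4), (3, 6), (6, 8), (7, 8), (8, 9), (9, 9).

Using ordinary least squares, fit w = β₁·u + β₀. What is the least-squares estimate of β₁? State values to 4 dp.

β₁ = 0.5739

The normal system MᵀM·[β₁, β₀]ᵀ = Mᵀw is [[239, 33]; [33, 6]]·[β₁, β₀]ᵀ = [275, 44]ᵀ.
Eliminating β₀: 6·(row 1) − 33·(row 2) gives 345·β₁ = 6·275 − 33·44 = 198, so β₁ = 66/115.
Then β₀ = (44 − 33·(66/115))/6 = 1441/345.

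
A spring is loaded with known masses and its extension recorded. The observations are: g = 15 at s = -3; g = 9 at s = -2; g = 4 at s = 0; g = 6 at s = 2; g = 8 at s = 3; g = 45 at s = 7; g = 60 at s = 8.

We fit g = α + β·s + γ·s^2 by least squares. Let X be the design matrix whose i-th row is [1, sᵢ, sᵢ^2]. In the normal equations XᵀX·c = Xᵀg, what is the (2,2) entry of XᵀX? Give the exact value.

139

Row 2 ↔ basis s, column 2 ↔ basis s, so (XᵀX)_{2,2} = Σᵢ (s)·(s) = (-3)·(-3) + (-2)·(-2) + (0)·(0) + (2)·(2) + (3)·(3) + (7)·(7) + (8)·(8) = 139.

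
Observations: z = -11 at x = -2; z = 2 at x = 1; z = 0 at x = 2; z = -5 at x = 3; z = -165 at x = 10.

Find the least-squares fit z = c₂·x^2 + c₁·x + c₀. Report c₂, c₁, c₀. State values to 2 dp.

c₂ = -1.97, c₁ = 2.97, c₀ = 2.36

The normal equations are: 10114·c₂ + 1028·c₁ + 118·c₀ = -16587;  1028·c₂ + 118·c₁ + 14·c₀ = -1641;  118·c₂ + 14·c₁ + 5·c₀ = -179.
Row-reducing yields c₂ = -149207/75746, c₁ = 225273/75746, c₀ = 89407/37873.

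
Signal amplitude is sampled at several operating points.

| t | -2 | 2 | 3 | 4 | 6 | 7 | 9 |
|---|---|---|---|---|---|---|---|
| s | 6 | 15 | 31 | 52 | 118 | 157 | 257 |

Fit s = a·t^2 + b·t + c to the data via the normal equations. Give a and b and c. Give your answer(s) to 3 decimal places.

a = 2.977, b = 1.941, c = -1.822

Entries of MᵀM: Σt^2·t^2 = 10627, Σt^2·t = 1379, Σt^2 = 199, Σt·t = 199, Σt = 29, Σ1 = 7.
For Mᵀs: Σt^2·s = 33953, Σt·s = 4439, Σs = 636.
Normal equations: [[10627, 1379, 199]; [1379, 199, 29]; [199, 29, 7]]·[a, b, c]ᵀ = [33953, 4439, 636]ᵀ.
Solving the 3×3 system (Gaussian elimination) gives a = 97661/32802, b = 63653/32802, c = -9962/5467.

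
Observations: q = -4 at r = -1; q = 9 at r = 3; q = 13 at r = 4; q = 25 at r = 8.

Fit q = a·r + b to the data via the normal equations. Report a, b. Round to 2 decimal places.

a = 3.23, b = -0.56

Entries of AᵀA: Σr·r = 90, Σr = 14, Σ1 = 4.
For Aᵀq: Σr·q = 283, Σq = 43.
Normal equations: [[90, 14]; [14, 4]]·[a, b]ᵀ = [283, 43]ᵀ.
Δ = 90·4 − 14² = 164.
a = (283·4 − 14·43)/164 = 265/82; b = (90·43 − 14·283)/164 = -23/41.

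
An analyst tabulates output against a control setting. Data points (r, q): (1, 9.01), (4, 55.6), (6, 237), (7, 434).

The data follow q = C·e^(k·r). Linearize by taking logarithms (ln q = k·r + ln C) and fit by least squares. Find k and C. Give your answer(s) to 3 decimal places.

Let Y = ln q. Fitting Y = k·r + ln C by least squares:
Σr = 18.0000, Σ(r)² = 102.0000, Σln q = 17.7576, Σr·ln q = 93.5907.
Equations: 102.0000·k + 18.0000·ln C = 93.5907;  18.0000·k + 4·ln C = 17.7576.
Solving (det = 84.0000): k = 0.65150, ln C = 1.50767, so C = exp(1.50767) = 4.51619.

k = 0.651, C = 4.516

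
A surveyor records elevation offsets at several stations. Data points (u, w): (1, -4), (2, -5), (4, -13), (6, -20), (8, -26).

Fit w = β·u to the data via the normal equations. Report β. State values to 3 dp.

β = -3.256

Entries of MᵀM: Σu·u = 121.
And Σu·w = -394.
Hence β = -394 / 121 ≈ -3.2562.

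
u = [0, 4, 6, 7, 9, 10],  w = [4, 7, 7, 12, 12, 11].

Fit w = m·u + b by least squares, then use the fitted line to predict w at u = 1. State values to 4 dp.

ŵ = 4.7424

Setting ∂/∂m … = 0 gives: 282·m + 36·b = 372;  36·m + 6·b = 53.
det = 282·6 − 36² = 396.
m = (372·6 − 36·53)/396 = 9/11; b = (282·53 − 36·372)/396 = 259/66.
At u = 1: ŵ = (9/11)·(1) + (259/66)·(1) = 313/66.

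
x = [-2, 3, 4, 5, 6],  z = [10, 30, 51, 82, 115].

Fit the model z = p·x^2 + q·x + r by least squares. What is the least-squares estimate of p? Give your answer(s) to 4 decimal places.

Forming AᵀA = [[2274, 424, 90]; [424, 90, 16]; [90, 16, 5]] and Aᵀz = [7316, 1374, 288]ᵀ gives AᵀA·[p, q, r]ᵀ = Aᵀz.
Solving the 3×3 system (Gaussian elimination) gives p = 26494/8599, q = 7397/8599, r = -5260/8599.

p = 3.0811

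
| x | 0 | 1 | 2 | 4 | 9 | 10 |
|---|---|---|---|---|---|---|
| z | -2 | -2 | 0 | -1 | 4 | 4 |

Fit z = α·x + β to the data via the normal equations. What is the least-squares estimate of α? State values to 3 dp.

α = 0.638

With design matrix A, AᵀA = [[202, 26]; [26, 6]] and Aᵀz = [70, 3]ᵀ.
Determinant 202·6 − 26² = 536.
α = (70·6 − 26·3)/536 = 171/268; β = (202·3 − 26·70)/536 = -607/268.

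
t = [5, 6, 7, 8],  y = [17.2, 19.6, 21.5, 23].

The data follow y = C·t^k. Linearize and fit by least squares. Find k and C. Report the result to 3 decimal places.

Taking logs, ln y = k·ln t + ln C, so regress ln y on ln t.
Σln t = 7.4265, Σ(ln t)² = 13.9113, Σln y = 12.0240, Σln t·ln y = 22.4004.
Normal system: [[13.9113, 7.4265]; [7.4265, 4]]·[k, ln C]ᵀ = [22.4004, 12.0240]ᵀ.
Solving (det = 0.4917): k = 0.61979, ln C = 1.85527, so C = exp(1.85527) = 6.39340.

k = 0.620, C = 6.393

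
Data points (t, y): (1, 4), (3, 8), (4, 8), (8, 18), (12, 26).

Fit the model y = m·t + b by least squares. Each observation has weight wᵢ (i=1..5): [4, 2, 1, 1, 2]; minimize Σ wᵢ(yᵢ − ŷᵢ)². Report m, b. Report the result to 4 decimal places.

m = 2.0067, b = 1.7691

Entries of XᵀWX: Σwᵢ·t·t = 390, Σwᵢ·t = 46, Σwᵢ·1 = 10.
For XᵀWy: Σwᵢ·t·y = 864, Σwᵢ·y = 110.
Normal equations: [[390, 46]; [46, 10]]·[m, b]ᵀ = [864, 110]ᵀ.
Determinant 390·10 − 46² = 1784.
m = (864·10 − 46·110)/1784 = 895/446; b = (390·110 − 46·864)/1784 = 789/446.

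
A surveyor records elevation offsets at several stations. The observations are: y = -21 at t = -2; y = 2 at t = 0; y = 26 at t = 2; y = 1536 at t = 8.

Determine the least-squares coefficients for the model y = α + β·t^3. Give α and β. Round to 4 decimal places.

α = 2.3382, β = 2.9954

Setting ∂/∂α … = 0 gives: 4·α + 512·β = 1543;  512·α + 262272·β = 786808.
(Σ1 = 4, Σt^3 = 512, Σt^3·t^3 = 262272, Σy = 1543, Σt^3·y = 786808.)
Eliminating β: 262272·(row 1) − 512·(row 2) gives 786944·α = 262272·1543 − 512·786808 = 1840000, so α = 14375/6148.
Then β = (786808 − 512·(14375/6148))/262272 = 73663/24592.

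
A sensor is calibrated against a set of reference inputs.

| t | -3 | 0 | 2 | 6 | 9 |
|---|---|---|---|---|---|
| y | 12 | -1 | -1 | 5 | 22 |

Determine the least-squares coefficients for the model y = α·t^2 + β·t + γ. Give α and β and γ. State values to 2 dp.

Forming AᵀA = [[7954, 926, 130]; [926, 130, 14]; [130, 14, 5]] and Aᵀy = [2066, 190, 37]ᵀ gives AᵀA·[α, β, γ]ᵀ = Aᵀy.
Inverting the 3×3 Gram matrix, [α, β, γ]ᵀ = [2692/5181, -11732/5181, 399/1727]ᵀ.

α = 0.52, β = -2.26, γ = 0.23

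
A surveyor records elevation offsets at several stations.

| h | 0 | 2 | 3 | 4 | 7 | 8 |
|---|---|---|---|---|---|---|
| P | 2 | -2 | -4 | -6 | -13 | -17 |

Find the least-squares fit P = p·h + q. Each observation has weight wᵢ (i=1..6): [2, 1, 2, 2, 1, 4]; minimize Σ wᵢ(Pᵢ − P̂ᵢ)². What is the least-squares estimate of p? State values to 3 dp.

Entries of AᵀWA: Σwᵢ·h·h = 359, Σwᵢ·h = 55, Σwᵢ·1 = 12.
Moment sums: Σwᵢ·h·P = -711, Σwᵢ·P = -99.
Normal equations: [[359, 55]; [55, 12]]·[p, q]ᵀ = [-711, -99]ᵀ.
Determinant 359·12 − 55² = 1283.
p = ((-711)·12 − 55·(-99))/1283 = -3087/1283; q = (359·(-99) − 55·(-711))/1283 = 3564/1283.

p = -2.406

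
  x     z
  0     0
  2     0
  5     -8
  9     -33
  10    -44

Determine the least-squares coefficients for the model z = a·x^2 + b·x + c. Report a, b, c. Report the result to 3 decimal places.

The normal equations are: 17202·a + 1862·b + 210·c = -7273;  1862·a + 210·b + 26·c = -777;  210·a + 26·b + 5·c = -85.
Solving the 3×3 system (Gaussian elimination) gives a = -2163/3872, b = 4925/3872, c = -147/968.

a = -0.559, b = 1.272, c = -0.152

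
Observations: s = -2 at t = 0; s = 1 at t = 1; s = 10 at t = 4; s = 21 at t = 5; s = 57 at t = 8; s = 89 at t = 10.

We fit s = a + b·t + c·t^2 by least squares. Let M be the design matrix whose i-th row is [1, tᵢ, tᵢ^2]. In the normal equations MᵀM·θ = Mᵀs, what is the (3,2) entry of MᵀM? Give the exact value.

1702

Row 3 ↔ basis t^2, column 2 ↔ basis t, so (MᵀM)_{3,2} = Σᵢ (t^2)·(t) = (0)·(0) + (1)·(1) + (16)·(4) + (25)·(5) + (64)·(8) + (100)·(10) = 1702.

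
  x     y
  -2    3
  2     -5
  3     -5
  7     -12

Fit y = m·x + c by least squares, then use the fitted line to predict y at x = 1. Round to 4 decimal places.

ŷ = -2.2805

The normal system AᵀA·[m, c]ᵀ = Aᵀy is [[66, 10]; [10, 4]]·[m, c]ᵀ = [-115, -19]ᵀ.
Eliminating c: 4·(row 1) − 10·(row 2) gives 164·m = 4·(-115) − 10·(-19) = -270, so m = -135/82.
Then c = ((-19) − 10·(-135/82))/4 = -26/41.
At x = 1: ŷ = (-135/82)·(1) + (-26/41)·(1) = -187/82.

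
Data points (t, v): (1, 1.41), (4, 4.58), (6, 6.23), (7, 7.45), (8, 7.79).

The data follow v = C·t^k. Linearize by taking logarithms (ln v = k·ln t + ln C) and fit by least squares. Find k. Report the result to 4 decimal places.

Linearized form: ln v = k·ln t + ln C. From the 5 transformed points,
Σln t = 7.2034, Σ(ln t)² = 13.2429, Σln v = 7.7557, Σln t·ln v = 13.5639.
Equations: 13.2429·k + 7.2034·ln C = 13.5639;  7.2034·k + 5·ln C = 7.7557.
Δ = 13.2429·5 − (7.2034)² = 14.3252; k = (13.5639·5 − 7.2034·7.7557)/14.3252 = 0.83432, ln C = (13.2429·7.7557 − 7.2034·13.5639)/14.3252 = 0.34915.

k = 0.8343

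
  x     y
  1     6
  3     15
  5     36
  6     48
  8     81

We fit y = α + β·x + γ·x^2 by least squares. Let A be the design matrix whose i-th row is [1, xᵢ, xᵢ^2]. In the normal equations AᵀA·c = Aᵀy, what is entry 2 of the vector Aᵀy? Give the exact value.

Entry 2 ↔ basis x, so (Aᵀy)_{2} = Σᵢ (x)·yᵢ = (1)·(6) + (3)·(15) + (5)·(36) + (6)·(48) + (8)·(81) = 1167.

1167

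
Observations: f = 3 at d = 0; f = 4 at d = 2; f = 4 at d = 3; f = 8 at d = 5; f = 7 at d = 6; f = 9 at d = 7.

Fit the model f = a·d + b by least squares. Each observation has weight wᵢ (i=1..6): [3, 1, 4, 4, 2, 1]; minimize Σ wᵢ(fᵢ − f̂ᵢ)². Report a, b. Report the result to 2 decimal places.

a = 0.90, b = 2.43

Forming MᵀWM = [[261, 53]; [53, 15]] and MᵀWf = [363, 84]ᵀ gives MᵀWM·[a, b]ᵀ = MᵀWf.
Eliminating b: 15·(row 1) − 53·(row 2) gives 1106·a = 15·363 − 53·84 = 993, so a = 993/1106.
Then b = (84 − 53·(993/1106))/15 = 2685/1106.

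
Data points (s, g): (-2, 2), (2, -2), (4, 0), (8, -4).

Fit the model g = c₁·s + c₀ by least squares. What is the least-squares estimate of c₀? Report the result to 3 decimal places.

c₀ = 0.615

The normal system AᵀA·[c₁, c₀]ᵀ = Aᵀg is [[88, 12]; [12, 4]]·[c₁, c₀]ᵀ = [-40, -4]ᵀ.
Δ = 88·4 − 12² = 208.
c₁ = ((-40)·4 − 12·(-4))/208 = -7/13; c₀ = (88·(-4) − 12·(-40))/208 = 8/13.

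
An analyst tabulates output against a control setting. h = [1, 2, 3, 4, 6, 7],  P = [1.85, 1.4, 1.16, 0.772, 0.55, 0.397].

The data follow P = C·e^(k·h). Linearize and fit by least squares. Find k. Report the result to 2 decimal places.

k = -0.25

Let Y = ln P. Fitting Y = k·h + ln C by least squares:
AᵀA = [[115.0000, 23.0000]; [23.0000, 6]], rhs = [-9.3554, -0.6803]ᵀ  (here Σh = 23.0000, Σ(h)² = 115.0000, Σln P = -0.6803, Σh·ln P = -9.3554).
Δ = 115.0000·6 − (23.0000)² = 161.0000; k = (-9.3554·6 − 23.0000·-0.6803)/161.0000 = -0.25146, ln C = (115.0000·-0.6803 − 23.0000·-9.3554)/161.0000 = 0.85053.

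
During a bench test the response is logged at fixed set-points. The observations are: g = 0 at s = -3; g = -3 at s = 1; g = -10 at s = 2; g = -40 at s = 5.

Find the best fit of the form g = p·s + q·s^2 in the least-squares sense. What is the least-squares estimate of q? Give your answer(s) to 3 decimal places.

q = -1.004

With design matrix X, XᵀX = [[39, 107]; [107, 723]] and Xᵀg = [-223, -1043]ᵀ.
Eliminating q: 723·(row 1) − 107·(row 2) gives 16748·p = 723·(-223) − 107·(-1043) = -49628, so p = -12407/4187.
Then q = ((-1043) − 107·(-12407/4187))/723 = -4204/4187.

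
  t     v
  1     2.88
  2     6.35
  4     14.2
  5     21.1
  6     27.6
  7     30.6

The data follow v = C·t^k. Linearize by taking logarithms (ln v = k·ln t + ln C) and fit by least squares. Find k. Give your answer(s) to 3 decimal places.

k = 1.241

Let Y = ln v. Fitting Y = k·ln t + ln C by least squares:
XᵀX = [[11.9895, 7.4265]; [7.4265, 6]], rhs = [22.4687, 15.3476]ᵀ  (here Σln t = 7.4265, Σ(ln t)² = 11.9895, Σln v = 15.3476, Σln t·ln v = 22.4687).
Δ = 11.9895·6 − (7.4265)² = 16.7835; k = (22.4687·6 − 7.4265·15.3476)/16.7835 = 1.24127, ln C = (11.9895·15.3476 − 7.4265·22.4687)/16.7835 = 1.02154.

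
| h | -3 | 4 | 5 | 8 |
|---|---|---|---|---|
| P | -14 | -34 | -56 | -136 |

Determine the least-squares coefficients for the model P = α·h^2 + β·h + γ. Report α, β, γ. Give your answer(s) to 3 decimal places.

Sums needed: Σh^2·h^2 = 5058, Σh^2·h = 674, Σh^2 = 114, Σh·h = 114, Σh = 14, Σ1 = 4.
Moment sums: Σh^2·P = -10774, Σh·P = -1462, ΣP = -240.
Normal equations: [[5058, 674, 114]; [674, 114, 14]; [114, 14, 4]]·[α, β, γ]ᵀ = [-10774, -1462, -240]ᵀ.
Row-reducing yields α = -4233/2098, β = -10837/10490, γ = 5866/5245.

α = -2.018, β = -1.033, γ = 1.118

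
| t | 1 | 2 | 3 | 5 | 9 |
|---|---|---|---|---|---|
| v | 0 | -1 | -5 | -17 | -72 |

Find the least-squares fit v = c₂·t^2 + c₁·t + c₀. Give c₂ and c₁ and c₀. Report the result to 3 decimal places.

c₂ = -1.159, c₁ = 2.628, c₀ = -1.700

Normal-equation sums: Σt^2·t^2 = 7284, Σt^2·t = 890, Σt^2 = 120, Σt·t = 120, Σt = 20, Σ1 = 5.
And Σt^2·v = -6306, Σt·v = -750, Σv = -95.
AᵀA·[c₂, c₁, c₀]ᵀ = Aᵀv becomes [[7284, 890, 120]; [890, 120, 20]; [120, 20, 5]]·[c₂, c₁, c₀]ᵀ = [-6306, -750, -95]ᵀ.
Inverting the 3×3 Gram matrix, [c₂, c₁, c₀]ᵀ = [-467/403, 1059/403, -685/403]ᵀ.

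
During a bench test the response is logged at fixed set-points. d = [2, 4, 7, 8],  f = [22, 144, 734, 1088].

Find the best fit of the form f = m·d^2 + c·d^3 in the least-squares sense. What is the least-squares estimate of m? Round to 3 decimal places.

m = 1.023

Compute the Gram sums: Σd^2·d^2 = 6769, Σd^2·d^3 = 50631, Σd^3·d^3 = 383953.
Moment sums: Σd^2·f = 107990, Σd^3·f = 818210.
So MᵀM·[m, c]ᵀ = Mᵀf: [[6769, 50631]; [50631, 383953]]·[m, c]ᵀ = [107990, 818210]ᵀ.
Eliminating c: 383953·(row 1) − 50631·(row 2) gives 35479696·m = 383953·107990 − 50631·818210 = 36293960, so m = 4536745/4434962.
Then c = (818210 − 50631·(4536745/4434962))/383953 = 1264675/633566.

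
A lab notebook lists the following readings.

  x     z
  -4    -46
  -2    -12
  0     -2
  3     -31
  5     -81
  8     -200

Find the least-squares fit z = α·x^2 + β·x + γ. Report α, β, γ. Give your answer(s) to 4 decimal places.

Normal-equation sums: Σx^2·x^2 = 5074, Σx^2·x = 592, Σx^2 = 118, Σx·x = 118, Σx = 10, Σ1 = 6.
Moment sums: Σx^2·z = -15888, Σx·z = -1890, Σz = -372.
Row-reducing yields α = -91639/30679, β = -26984/30679, γ = -54891/30679.

α = -2.9870, β = -0.8796, γ = -1.7892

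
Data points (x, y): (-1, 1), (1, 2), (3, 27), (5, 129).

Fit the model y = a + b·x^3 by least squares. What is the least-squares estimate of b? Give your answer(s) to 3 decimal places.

Compute the Gram sums: Σ1 = 4, Σx^3 = 152, Σx^3·x^3 = 16356.
Right-hand side: Σy = 159, Σx^3·y = 16855.
MᵀM·[a, b]ᵀ = Mᵀy becomes [[4, 152]; [152, 16356]]·[a, b]ᵀ = [159, 16855]ᵀ.
Determinant 4·16356 − 152² = 42320.
a = (159·16356 − 152·16855)/42320 = 9661/10580; b = (4·16855 − 152·159)/42320 = 10813/10580.

b = 1.022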